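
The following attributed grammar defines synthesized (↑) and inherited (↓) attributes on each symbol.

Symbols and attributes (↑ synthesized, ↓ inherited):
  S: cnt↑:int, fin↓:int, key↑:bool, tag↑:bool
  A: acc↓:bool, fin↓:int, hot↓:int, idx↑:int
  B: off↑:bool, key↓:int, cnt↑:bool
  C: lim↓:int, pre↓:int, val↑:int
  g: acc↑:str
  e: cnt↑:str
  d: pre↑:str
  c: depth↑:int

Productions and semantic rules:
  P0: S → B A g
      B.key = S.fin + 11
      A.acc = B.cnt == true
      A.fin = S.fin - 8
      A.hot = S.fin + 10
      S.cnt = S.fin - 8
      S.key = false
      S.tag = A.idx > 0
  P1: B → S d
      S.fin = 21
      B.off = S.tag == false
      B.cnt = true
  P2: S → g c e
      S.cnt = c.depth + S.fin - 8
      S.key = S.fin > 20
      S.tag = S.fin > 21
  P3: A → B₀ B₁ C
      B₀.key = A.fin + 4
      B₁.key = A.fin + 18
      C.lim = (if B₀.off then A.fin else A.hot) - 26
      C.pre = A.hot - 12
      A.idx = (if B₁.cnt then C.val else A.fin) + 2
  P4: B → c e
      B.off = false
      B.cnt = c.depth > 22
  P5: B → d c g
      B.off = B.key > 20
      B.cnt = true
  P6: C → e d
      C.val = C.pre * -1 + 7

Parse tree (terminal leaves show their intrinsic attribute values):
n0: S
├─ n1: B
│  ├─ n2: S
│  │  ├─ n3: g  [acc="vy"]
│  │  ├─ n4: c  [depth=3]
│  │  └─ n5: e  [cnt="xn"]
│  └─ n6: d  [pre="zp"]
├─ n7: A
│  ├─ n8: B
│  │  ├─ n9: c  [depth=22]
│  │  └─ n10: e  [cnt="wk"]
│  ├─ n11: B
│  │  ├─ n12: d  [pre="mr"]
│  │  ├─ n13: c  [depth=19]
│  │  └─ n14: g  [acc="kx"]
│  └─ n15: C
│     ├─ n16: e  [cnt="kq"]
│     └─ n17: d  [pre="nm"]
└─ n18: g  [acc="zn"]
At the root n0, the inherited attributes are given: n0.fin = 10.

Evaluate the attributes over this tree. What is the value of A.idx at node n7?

1

1. n0.fin = 10  [given at root]
2. n1.key = 21  [S.fin + 11]
3. n2.fin = 21  [21]
4. n3.acc = "vy"  [terminal]
5. n4.depth = 3  [terminal]
6. n5.cnt = "xn"  [terminal]
7. n2.cnt = 16  [c.depth + S.fin - 8]
8. n2.key = true  [S.fin > 20]
9. n2.tag = false  [S.fin > 21]
10. n6.pre = "zp"  [terminal]
11. n1.off = true  [S.tag == false]
12. n1.cnt = true  [true]
13. n7.acc = true  [B.cnt == true]
14. n7.fin = 2  [S.fin - 8]
15. n7.hot = 20  [S.fin + 10]
16. n8.key = 6  [A.fin + 4]
17. n9.depth = 22  [terminal]
18. n10.cnt = "wk"  [terminal]
19. n8.off = false  [false]
20. n8.cnt = false  [c.depth > 22]
21. n11.key = 20  [A.fin + 18]
22. n12.pre = "mr"  [terminal]
23. n13.depth = 19  [terminal]
24. n14.acc = "kx"  [terminal]
25. n11.off = false  [B.key > 20]
26. n11.cnt = true  [true]
27. n15.lim = -6  [(if B₀.off then A.fin else A.hot) - 26]
28. n15.pre = 8  [A.hot - 12]
29. n16.cnt = "kq"  [terminal]
30. n17.pre = "nm"  [terminal]
31. n15.val = -1  [C.pre * -1 + 7]
32. n7.idx = 1  [(if B₁.cnt then C.val else A.fin) + 2]
33. n18.acc = "zn"  [terminal]
34. n0.cnt = 2  [S.fin - 8]
35. n0.key = false  [false]
36. n0.tag = true  [A.idx > 0]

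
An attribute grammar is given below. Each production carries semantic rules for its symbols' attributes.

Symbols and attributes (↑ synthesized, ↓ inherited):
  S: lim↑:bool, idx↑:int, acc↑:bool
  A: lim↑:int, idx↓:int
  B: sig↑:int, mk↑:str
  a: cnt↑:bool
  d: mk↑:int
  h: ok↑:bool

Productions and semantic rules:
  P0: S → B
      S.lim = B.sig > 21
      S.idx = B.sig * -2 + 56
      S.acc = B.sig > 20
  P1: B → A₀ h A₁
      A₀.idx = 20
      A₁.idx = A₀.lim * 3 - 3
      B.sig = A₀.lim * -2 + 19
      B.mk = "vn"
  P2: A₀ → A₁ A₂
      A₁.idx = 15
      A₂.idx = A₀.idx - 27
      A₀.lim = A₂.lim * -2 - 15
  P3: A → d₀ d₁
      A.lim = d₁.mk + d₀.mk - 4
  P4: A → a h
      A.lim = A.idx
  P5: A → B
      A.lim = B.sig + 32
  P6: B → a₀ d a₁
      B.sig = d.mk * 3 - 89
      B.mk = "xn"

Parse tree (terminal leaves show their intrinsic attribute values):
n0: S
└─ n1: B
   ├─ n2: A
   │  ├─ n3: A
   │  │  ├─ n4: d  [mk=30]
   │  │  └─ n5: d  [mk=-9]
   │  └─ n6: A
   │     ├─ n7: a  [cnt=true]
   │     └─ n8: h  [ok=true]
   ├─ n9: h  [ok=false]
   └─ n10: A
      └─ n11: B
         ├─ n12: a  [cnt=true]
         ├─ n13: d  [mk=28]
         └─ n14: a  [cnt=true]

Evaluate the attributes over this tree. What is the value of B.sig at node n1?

21

1. n2.idx = 20  [20]
2. n3.idx = 15  [15]
3. n4.mk = 30  [terminal]
4. n5.mk = -9  [terminal]
5. n3.lim = 17  [d₁.mk + d₀.mk - 4]
6. n6.idx = -7  [A₀.idx - 27]
7. n7.cnt = true  [terminal]
8. n8.ok = true  [terminal]
9. n6.lim = -7  [A.idx]
10. n2.lim = -1  [A₂.lim * -2 - 15]
11. n9.ok = false  [terminal]
12. n10.idx = -6  [A₀.lim * 3 - 3]
13. n12.cnt = true  [terminal]
14. n13.mk = 28  [terminal]
15. n14.cnt = true  [terminal]
16. n11.sig = -5  [d.mk * 3 - 89]
17. n11.mk = "xn"  ["xn"]
18. n10.lim = 27  [B.sig + 32]
19. n1.sig = 21  [A₀.lim * -2 + 19]
20. n1.mk = "vn"  ["vn"]
21. n0.lim = false  [B.sig > 21]
22. n0.idx = 14  [B.sig * -2 + 56]
23. n0.acc = true  [B.sig > 20]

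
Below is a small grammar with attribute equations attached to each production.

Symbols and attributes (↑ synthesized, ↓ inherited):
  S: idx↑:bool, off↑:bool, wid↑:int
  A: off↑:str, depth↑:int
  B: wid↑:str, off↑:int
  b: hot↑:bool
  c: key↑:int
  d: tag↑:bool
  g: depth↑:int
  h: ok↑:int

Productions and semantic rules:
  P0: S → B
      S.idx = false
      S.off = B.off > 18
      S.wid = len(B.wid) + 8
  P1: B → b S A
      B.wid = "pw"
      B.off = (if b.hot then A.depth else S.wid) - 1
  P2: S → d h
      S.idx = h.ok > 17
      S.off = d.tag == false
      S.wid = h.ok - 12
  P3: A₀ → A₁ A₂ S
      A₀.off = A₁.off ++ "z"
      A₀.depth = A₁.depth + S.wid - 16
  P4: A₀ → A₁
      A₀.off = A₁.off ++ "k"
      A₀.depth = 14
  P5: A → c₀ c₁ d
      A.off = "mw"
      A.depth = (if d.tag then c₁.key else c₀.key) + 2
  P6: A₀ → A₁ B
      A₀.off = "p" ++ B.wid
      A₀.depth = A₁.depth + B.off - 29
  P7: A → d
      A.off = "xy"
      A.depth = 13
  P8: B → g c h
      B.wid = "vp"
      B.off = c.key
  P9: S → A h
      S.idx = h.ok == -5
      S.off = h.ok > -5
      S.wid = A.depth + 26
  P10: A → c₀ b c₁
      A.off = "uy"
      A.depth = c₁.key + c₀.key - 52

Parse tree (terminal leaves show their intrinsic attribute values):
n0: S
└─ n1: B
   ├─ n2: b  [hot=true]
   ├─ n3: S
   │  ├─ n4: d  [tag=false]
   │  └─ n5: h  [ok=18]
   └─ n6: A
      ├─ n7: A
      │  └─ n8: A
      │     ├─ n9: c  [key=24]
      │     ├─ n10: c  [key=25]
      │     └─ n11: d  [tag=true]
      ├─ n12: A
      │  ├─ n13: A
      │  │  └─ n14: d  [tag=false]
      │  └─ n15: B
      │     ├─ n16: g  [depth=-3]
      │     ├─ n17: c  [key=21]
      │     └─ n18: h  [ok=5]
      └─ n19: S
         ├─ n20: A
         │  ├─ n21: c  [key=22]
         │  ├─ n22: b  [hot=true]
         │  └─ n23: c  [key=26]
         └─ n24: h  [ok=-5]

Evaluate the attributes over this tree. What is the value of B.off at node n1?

19

1. n2.hot = true  [terminal]
2. n4.tag = false  [terminal]
3. n5.ok = 18  [terminal]
4. n3.idx = true  [h.ok > 17]
5. n3.off = true  [d.tag == false]
6. n3.wid = 6  [h.ok - 12]
7. n9.key = 24  [terminal]
8. n10.key = 25  [terminal]
9. n11.tag = true  [terminal]
10. n8.off = "mw"  ["mw"]
11. n8.depth = 27  [(if d.tag then c₁.key else c₀.key) + 2]
12. n7.off = "mwk"  [A₁.off ++ "k"]
13. n7.depth = 14  [14]
14. n14.tag = false  [terminal]
15. n13.off = "xy"  ["xy"]
16. n13.depth = 13  [13]
17. n16.depth = -3  [terminal]
18. n17.key = 21  [terminal]
19. n18.ok = 5  [terminal]
20. n15.wid = "vp"  ["vp"]
21. n15.off = 21  [c.key]
22. n12.off = "pvp"  ["p" ++ B.wid]
23. n12.depth = 5  [A₁.depth + B.off - 29]
24. n21.key = 22  [terminal]
25. n22.hot = true  [terminal]
26. n23.key = 26  [terminal]
27. n20.off = "uy"  ["uy"]
28. n20.depth = -4  [c₁.key + c₀.key - 52]
29. n24.ok = -5  [terminal]
30. n19.idx = true  [h.ok == -5]
31. n19.off = false  [h.ok > -5]
32. n19.wid = 22  [A.depth + 26]
33. n6.off = "mwkz"  [A₁.off ++ "z"]
34. n6.depth = 20  [A₁.depth + S.wid - 16]
35. n1.wid = "pw"  ["pw"]
36. n1.off = 19  [(if b.hot then A.depth else S.wid) - 1]
37. n0.idx = false  [false]
38. n0.off = true  [B.off > 18]
39. n0.wid = 10  [len(B.wid) + 8]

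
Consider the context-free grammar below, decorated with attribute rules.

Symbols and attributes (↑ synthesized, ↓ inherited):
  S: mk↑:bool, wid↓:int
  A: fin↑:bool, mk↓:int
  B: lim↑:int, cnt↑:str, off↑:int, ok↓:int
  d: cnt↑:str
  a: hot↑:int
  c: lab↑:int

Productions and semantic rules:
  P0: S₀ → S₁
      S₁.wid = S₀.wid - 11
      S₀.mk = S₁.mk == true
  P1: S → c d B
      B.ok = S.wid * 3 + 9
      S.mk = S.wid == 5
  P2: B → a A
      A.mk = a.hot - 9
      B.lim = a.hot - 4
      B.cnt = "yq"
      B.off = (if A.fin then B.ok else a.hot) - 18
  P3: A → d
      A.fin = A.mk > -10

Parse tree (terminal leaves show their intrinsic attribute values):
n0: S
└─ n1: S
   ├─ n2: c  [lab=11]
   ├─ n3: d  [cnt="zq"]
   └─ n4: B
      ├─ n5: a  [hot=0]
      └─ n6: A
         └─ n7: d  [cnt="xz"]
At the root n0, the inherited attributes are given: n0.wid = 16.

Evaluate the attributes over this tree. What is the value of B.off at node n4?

1. n0.wid = 16  [given at root]
2. n1.wid = 5  [S₀.wid - 11]
3. n2.lab = 11  [terminal]
4. n3.cnt = "zq"  [terminal]
5. n4.ok = 24  [S.wid * 3 + 9]
6. n5.hot = 0  [terminal]
7. n6.mk = -9  [a.hot - 9]
8. n7.cnt = "xz"  [terminal]
9. n6.fin = true  [A.mk > -10]
10. n4.lim = -4  [a.hot - 4]
11. n4.cnt = "yq"  ["yq"]
12. n4.off = 6  [(if A.fin then B.ok else a.hot) - 18]
13. n1.mk = true  [S.wid == 5]
14. n0.mk = true  [S₁.mk == true]

6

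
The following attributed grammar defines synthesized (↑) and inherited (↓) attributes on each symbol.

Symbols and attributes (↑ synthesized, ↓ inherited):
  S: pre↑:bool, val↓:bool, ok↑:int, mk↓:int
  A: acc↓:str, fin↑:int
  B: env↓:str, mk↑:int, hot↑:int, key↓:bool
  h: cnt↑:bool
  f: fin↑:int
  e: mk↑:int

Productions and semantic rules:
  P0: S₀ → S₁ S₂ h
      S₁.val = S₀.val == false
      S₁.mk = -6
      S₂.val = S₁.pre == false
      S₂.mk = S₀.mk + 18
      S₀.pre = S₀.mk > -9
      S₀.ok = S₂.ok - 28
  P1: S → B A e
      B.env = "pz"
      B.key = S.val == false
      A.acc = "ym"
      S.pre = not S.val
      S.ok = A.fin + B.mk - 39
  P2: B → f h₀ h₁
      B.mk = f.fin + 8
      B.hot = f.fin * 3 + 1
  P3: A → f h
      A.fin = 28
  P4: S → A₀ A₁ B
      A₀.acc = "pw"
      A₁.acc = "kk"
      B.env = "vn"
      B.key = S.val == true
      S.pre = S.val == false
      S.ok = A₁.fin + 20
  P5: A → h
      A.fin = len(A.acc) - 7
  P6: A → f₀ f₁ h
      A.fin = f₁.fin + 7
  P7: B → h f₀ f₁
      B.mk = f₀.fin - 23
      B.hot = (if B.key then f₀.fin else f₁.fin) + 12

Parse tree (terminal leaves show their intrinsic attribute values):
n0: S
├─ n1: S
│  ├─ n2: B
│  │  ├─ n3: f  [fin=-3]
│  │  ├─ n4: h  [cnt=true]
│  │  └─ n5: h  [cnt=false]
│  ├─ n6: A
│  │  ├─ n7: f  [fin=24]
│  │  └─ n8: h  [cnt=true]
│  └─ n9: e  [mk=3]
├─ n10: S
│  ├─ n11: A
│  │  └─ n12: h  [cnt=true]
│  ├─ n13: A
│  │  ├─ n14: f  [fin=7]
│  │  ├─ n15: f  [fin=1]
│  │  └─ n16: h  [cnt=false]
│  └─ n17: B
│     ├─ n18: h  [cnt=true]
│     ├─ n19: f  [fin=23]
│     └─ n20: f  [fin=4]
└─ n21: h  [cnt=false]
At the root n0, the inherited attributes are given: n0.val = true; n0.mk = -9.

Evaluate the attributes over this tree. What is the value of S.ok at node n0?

0

1. n0.val = true  [given at root]
2. n0.mk = -9  [given at root]
3. n1.val = false  [S₀.val == false]
4. n1.mk = -6  [-6]
5. n2.env = "pz"  ["pz"]
6. n2.key = true  [S.val == false]
7. n3.fin = -3  [terminal]
8. n4.cnt = true  [terminal]
9. n5.cnt = false  [terminal]
10. n2.mk = 5  [f.fin + 8]
11. n2.hot = -8  [f.fin * 3 + 1]
12. n6.acc = "ym"  ["ym"]
13. n7.fin = 24  [terminal]
14. n8.cnt = true  [terminal]
15. n6.fin = 28  [28]
16. n9.mk = 3  [terminal]
17. n1.pre = true  [not S.val]
18. n1.ok = -6  [A.fin + B.mk - 39]
19. n10.val = false  [S₁.pre == false]
20. n10.mk = 9  [S₀.mk + 18]
21. n11.acc = "pw"  ["pw"]
22. n12.cnt = true  [terminal]
23. n11.fin = -5  [len(A.acc) - 7]
24. n13.acc = "kk"  ["kk"]
25. n14.fin = 7  [terminal]
26. n15.fin = 1  [terminal]
27. n16.cnt = false  [terminal]
28. n13.fin = 8  [f₁.fin + 7]
29. n17.env = "vn"  ["vn"]
30. n17.key = false  [S.val == true]
31. n18.cnt = true  [terminal]
32. n19.fin = 23  [terminal]
33. n20.fin = 4  [terminal]
34. n17.mk = 0  [f₀.fin - 23]
35. n17.hot = 16  [(if B.key then f₀.fin else f₁.fin) + 12]
36. n10.pre = true  [S.val == false]
37. n10.ok = 28  [A₁.fin + 20]
38. n21.cnt = false  [terminal]
39. n0.pre = false  [S₀.mk > -9]
40. n0.ok = 0  [S₂.ok - 28]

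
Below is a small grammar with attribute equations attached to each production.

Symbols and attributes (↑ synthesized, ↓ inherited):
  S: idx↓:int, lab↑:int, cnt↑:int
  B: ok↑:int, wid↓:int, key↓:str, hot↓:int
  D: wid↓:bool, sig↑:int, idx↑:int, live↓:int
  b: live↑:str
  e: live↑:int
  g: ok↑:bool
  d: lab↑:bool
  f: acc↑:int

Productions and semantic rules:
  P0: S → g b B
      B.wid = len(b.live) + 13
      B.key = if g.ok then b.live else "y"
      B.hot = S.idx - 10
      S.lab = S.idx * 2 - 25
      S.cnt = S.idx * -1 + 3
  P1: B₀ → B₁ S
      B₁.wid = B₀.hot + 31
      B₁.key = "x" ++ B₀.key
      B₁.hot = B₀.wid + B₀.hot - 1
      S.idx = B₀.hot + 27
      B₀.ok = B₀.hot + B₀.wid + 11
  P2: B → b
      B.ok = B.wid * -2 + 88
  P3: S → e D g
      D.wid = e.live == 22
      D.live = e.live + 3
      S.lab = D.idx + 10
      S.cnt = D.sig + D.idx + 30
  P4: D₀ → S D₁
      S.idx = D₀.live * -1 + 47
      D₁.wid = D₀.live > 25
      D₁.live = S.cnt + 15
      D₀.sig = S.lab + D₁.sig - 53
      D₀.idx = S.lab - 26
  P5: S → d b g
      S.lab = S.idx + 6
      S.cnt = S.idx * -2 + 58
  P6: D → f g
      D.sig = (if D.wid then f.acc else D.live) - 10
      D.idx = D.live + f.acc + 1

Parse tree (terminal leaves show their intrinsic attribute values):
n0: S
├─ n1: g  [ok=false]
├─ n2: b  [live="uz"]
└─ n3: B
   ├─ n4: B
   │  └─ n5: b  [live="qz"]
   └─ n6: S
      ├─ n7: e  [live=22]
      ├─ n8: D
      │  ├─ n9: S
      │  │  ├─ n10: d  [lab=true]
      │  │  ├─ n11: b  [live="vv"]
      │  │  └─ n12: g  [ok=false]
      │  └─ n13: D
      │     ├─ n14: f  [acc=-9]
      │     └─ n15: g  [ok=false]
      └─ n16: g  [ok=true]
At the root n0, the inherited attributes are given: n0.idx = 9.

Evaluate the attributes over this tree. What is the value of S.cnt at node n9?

14

1. n0.idx = 9  [given at root]
2. n1.ok = false  [terminal]
3. n2.live = "uz"  [terminal]
4. n3.wid = 15  [len(b.live) + 13]
5. n3.key = "y"  [if g.ok then b.live else "y"]
6. n3.hot = -1  [S.idx - 10]
7. n4.wid = 30  [B₀.hot + 31]
8. n4.key = "xy"  ["x" ++ B₀.key]
9. n4.hot = 13  [B₀.wid + B₀.hot - 1]
10. n5.live = "qz"  [terminal]
11. n4.ok = 28  [B.wid * -2 + 88]
12. n6.idx = 26  [B₀.hot + 27]
13. n7.live = 22  [terminal]
14. n8.wid = true  [e.live == 22]
15. n8.live = 25  [e.live + 3]
16. n9.idx = 22  [D₀.live * -1 + 47]
17. n10.lab = true  [terminal]
18. n11.live = "vv"  [terminal]
19. n12.ok = false  [terminal]
20. n9.lab = 28  [S.idx + 6]
21. n9.cnt = 14  [S.idx * -2 + 58]
22. n13.wid = false  [D₀.live > 25]
23. n13.live = 29  [S.cnt + 15]
24. n14.acc = -9  [terminal]
25. n15.ok = false  [terminal]
26. n13.sig = 19  [(if D.wid then f.acc else D.live) - 10]
27. n13.idx = 21  [D.live + f.acc + 1]
28. n8.sig = -6  [S.lab + D₁.sig - 53]
29. n8.idx = 2  [S.lab - 26]
30. n16.ok = true  [terminal]
31. n6.lab = 12  [D.idx + 10]
32. n6.cnt = 26  [D.sig + D.idx + 30]
33. n3.ok = 25  [B₀.hot + B₀.wid + 11]
34. n0.lab = -7  [S.idx * 2 - 25]
35. n0.cnt = -6  [S.idx * -1 + 3]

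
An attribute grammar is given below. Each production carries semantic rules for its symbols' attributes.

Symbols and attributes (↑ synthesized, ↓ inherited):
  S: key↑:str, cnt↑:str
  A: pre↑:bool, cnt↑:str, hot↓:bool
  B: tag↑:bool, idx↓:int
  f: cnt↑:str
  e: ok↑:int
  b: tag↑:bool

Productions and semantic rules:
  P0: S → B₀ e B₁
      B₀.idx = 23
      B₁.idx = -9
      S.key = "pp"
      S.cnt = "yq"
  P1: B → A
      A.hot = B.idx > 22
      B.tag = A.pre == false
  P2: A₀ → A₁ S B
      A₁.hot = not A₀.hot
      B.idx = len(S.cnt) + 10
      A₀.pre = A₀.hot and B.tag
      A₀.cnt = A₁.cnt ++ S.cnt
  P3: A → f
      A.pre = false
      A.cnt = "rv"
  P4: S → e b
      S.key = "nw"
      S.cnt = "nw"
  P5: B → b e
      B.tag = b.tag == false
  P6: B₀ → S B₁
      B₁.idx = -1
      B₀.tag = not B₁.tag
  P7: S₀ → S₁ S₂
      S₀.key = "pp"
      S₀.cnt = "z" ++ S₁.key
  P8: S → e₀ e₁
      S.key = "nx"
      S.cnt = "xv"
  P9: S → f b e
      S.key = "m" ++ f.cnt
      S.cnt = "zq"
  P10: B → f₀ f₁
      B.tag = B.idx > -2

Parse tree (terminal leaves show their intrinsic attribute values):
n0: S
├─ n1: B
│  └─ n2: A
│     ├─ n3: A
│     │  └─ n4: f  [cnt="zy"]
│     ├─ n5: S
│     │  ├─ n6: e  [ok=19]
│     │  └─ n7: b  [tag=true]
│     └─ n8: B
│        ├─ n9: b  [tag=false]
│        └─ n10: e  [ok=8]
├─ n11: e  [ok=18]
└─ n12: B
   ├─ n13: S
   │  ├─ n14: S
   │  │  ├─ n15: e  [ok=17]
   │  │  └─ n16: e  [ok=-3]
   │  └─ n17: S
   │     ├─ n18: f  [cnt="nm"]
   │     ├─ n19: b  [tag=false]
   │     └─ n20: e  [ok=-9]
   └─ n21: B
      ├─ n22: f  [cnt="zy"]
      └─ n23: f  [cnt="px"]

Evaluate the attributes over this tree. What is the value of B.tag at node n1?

1. n1.idx = 23  [23]
2. n2.hot = true  [B.idx > 22]
3. n3.hot = false  [not A₀.hot]
4. n4.cnt = "zy"  [terminal]
5. n3.pre = false  [false]
6. n3.cnt = "rv"  ["rv"]
7. n6.ok = 19  [terminal]
8. n7.tag = true  [terminal]
9. n5.key = "nw"  ["nw"]
10. n5.cnt = "nw"  ["nw"]
11. n8.idx = 12  [len(S.cnt) + 10]
12. n9.tag = false  [terminal]
13. n10.ok = 8  [terminal]
14. n8.tag = true  [b.tag == false]
15. n2.pre = true  [A₀.hot and B.tag]
16. n2.cnt = "rvnw"  [A₁.cnt ++ S.cnt]
17. n1.tag = false  [A.pre == false]
18. n11.ok = 18  [terminal]
19. n12.idx = -9  [-9]
20. n15.ok = 17  [terminal]
21. n16.ok = -3  [terminal]
22. n14.key = "nx"  ["nx"]
23. n14.cnt = "xv"  ["xv"]
24. n18.cnt = "nm"  [terminal]
25. n19.tag = false  [terminal]
26. n20.ok = -9  [terminal]
27. n17.key = "mnm"  ["m" ++ f.cnt]
28. n17.cnt = "zq"  ["zq"]
29. n13.key = "pp"  ["pp"]
30. n13.cnt = "znx"  ["z" ++ S₁.key]
31. n21.idx = -1  [-1]
32. n22.cnt = "zy"  [terminal]
33. n23.cnt = "px"  [terminal]
34. n21.tag = true  [B.idx > -2]
35. n12.tag = false  [not B₁.tag]
36. n0.key = "pp"  ["pp"]
37. n0.cnt = "yq"  ["yq"]

false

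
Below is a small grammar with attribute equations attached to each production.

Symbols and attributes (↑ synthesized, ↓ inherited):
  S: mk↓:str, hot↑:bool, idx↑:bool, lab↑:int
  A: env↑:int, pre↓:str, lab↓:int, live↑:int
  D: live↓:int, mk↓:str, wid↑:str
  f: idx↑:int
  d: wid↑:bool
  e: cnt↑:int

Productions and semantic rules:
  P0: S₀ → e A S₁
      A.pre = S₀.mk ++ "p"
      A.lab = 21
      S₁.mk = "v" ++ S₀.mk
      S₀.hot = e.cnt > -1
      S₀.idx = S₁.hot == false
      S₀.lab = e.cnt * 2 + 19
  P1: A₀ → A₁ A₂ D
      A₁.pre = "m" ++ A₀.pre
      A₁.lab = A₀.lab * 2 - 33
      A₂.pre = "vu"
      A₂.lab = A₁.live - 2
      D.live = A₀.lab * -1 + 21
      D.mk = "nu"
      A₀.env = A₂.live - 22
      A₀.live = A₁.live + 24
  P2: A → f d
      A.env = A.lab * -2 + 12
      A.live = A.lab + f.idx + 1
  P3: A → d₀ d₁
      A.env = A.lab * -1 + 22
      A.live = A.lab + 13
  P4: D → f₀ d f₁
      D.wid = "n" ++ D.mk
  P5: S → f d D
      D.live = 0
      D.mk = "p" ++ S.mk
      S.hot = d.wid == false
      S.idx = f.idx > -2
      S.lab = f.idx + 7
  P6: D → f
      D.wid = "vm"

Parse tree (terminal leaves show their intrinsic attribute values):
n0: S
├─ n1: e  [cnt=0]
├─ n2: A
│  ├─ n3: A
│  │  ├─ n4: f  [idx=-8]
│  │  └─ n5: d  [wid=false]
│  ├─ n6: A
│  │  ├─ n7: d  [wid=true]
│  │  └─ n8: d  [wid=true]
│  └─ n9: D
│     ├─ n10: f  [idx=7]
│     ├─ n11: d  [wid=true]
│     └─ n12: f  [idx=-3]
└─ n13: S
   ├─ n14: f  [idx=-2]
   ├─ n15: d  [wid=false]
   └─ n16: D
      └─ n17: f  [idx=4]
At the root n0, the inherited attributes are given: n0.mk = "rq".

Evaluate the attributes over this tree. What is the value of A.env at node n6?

1. n0.mk = "rq"  [given at root]
2. n1.cnt = 0  [terminal]
3. n2.pre = "rqp"  [S₀.mk ++ "p"]
4. n2.lab = 21  [21]
5. n3.pre = "mrqp"  ["m" ++ A₀.pre]
6. n3.lab = 9  [A₀.lab * 2 - 33]
7. n4.idx = -8  [terminal]
8. n5.wid = false  [terminal]
9. n3.env = -6  [A.lab * -2 + 12]
10. n3.live = 2  [A.lab + f.idx + 1]
11. n6.pre = "vu"  ["vu"]
12. n6.lab = 0  [A₁.live - 2]
13. n7.wid = true  [terminal]
14. n8.wid = true  [terminal]
15. n6.env = 22  [A.lab * -1 + 22]
16. n6.live = 13  [A.lab + 13]
17. n9.live = 0  [A₀.lab * -1 + 21]
18. n9.mk = "nu"  ["nu"]
19. n10.idx = 7  [terminal]
20. n11.wid = true  [terminal]
21. n12.idx = -3  [terminal]
22. n9.wid = "nnu"  ["n" ++ D.mk]
23. n2.env = -9  [A₂.live - 22]
24. n2.live = 26  [A₁.live + 24]
25. n13.mk = "vrq"  ["v" ++ S₀.mk]
26. n14.idx = -2  [terminal]
27. n15.wid = false  [terminal]
28. n16.live = 0  [0]
29. n16.mk = "pvrq"  ["p" ++ S.mk]
30. n17.idx = 4  [terminal]
31. n16.wid = "vm"  ["vm"]
32. n13.hot = true  [d.wid == false]
33. n13.idx = false  [f.idx > -2]
34. n13.lab = 5  [f.idx + 7]
35. n0.hot = true  [e.cnt > -1]
36. n0.idx = false  [S₁.hot == false]
37. n0.lab = 19  [e.cnt * 2 + 19]

22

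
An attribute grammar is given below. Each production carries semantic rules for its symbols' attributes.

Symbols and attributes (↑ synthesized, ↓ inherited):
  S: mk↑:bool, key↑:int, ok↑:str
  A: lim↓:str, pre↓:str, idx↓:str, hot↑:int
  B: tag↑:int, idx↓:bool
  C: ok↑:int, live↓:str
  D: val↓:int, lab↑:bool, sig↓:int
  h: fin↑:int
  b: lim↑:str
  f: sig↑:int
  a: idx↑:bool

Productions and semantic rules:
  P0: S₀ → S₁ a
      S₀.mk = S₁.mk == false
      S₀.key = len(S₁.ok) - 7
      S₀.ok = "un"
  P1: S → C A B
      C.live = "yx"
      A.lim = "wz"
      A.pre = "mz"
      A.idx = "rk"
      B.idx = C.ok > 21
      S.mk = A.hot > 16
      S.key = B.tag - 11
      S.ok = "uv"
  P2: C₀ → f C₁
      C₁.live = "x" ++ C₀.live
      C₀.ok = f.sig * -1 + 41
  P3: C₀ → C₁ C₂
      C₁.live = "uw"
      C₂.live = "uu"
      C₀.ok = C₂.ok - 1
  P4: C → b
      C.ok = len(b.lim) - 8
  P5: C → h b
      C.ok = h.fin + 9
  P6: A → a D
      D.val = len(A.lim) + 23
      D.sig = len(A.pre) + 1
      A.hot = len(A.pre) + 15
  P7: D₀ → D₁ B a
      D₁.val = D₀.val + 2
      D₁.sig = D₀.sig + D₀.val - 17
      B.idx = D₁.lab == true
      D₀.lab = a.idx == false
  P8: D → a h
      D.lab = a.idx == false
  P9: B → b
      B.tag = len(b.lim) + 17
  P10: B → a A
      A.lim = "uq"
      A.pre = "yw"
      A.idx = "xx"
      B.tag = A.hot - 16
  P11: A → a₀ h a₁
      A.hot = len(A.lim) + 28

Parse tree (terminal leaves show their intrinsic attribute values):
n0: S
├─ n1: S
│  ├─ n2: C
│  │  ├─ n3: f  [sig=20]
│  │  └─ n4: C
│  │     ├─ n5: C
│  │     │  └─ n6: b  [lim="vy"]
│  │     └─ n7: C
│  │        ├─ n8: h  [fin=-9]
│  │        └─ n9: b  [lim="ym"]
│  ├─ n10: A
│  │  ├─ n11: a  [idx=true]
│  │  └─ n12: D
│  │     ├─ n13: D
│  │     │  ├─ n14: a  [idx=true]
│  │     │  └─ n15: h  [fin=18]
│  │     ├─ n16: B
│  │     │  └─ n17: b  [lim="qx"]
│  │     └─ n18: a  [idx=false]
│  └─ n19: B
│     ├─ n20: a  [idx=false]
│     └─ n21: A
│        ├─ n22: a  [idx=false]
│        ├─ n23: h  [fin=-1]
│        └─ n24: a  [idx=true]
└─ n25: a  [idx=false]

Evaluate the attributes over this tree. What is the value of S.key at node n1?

1. n2.live = "yx"  ["yx"]
2. n3.sig = 20  [terminal]
3. n4.live = "xyx"  ["x" ++ C₀.live]
4. n5.live = "uw"  ["uw"]
5. n6.lim = "vy"  [terminal]
6. n5.ok = -6  [len(b.lim) - 8]
7. n7.live = "uu"  ["uu"]
8. n8.fin = -9  [terminal]
9. n9.lim = "ym"  [terminal]
10. n7.ok = 0  [h.fin + 9]
11. n4.ok = -1  [C₂.ok - 1]
12. n2.ok = 21  [f.sig * -1 + 41]
13. n10.lim = "wz"  ["wz"]
14. n10.pre = "mz"  ["mz"]
15. n10.idx = "rk"  ["rk"]
16. n11.idx = true  [terminal]
17. n12.val = 25  [len(A.lim) + 23]
18. n12.sig = 3  [len(A.pre) + 1]
19. n13.val = 27  [D₀.val + 2]
20. n13.sig = 11  [D₀.sig + D₀.val - 17]
21. n14.idx = true  [terminal]
22. n15.fin = 18  [terminal]
23. n13.lab = false  [a.idx == false]
24. n16.idx = false  [D₁.lab == true]
25. n17.lim = "qx"  [terminal]
26. n16.tag = 19  [len(b.lim) + 17]
27. n18.idx = false  [terminal]
28. n12.lab = true  [a.idx == false]
29. n10.hot = 17  [len(A.pre) + 15]
30. n19.idx = false  [C.ok > 21]
31. n20.idx = false  [terminal]
32. n21.lim = "uq"  ["uq"]
33. n21.pre = "yw"  ["yw"]
34. n21.idx = "xx"  ["xx"]
35. n22.idx = false  [terminal]
36. n23.fin = -1  [terminal]
37. n24.idx = true  [terminal]
38. n21.hot = 30  [len(A.lim) + 28]
39. n19.tag = 14  [A.hot - 16]
40. n1.mk = true  [A.hot > 16]
41. n1.key = 3  [B.tag - 11]
42. n1.ok = "uv"  ["uv"]
43. n25.idx = false  [terminal]
44. n0.mk = false  [S₁.mk == false]
45. n0.key = -5  [len(S₁.ok) - 7]
46. n0.ok = "un"  ["un"]

3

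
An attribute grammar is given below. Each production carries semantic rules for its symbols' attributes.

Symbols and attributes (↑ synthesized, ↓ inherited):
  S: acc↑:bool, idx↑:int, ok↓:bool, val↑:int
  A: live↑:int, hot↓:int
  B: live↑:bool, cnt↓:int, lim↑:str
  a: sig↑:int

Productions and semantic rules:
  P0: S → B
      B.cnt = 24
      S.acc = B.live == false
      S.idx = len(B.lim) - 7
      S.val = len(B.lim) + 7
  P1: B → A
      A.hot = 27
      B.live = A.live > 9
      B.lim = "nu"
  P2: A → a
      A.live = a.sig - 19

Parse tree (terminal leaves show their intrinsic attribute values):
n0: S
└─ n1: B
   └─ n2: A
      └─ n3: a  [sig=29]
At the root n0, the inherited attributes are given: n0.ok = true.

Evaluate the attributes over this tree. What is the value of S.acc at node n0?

false

1. n0.ok = true  [given at root]
2. n1.cnt = 24  [24]
3. n2.hot = 27  [27]
4. n3.sig = 29  [terminal]
5. n2.live = 10  [a.sig - 19]
6. n1.live = true  [A.live > 9]
7. n1.lim = "nu"  ["nu"]
8. n0.acc = false  [B.live == false]
9. n0.idx = -5  [len(B.lim) - 7]
10. n0.val = 9  [len(B.lim) + 7]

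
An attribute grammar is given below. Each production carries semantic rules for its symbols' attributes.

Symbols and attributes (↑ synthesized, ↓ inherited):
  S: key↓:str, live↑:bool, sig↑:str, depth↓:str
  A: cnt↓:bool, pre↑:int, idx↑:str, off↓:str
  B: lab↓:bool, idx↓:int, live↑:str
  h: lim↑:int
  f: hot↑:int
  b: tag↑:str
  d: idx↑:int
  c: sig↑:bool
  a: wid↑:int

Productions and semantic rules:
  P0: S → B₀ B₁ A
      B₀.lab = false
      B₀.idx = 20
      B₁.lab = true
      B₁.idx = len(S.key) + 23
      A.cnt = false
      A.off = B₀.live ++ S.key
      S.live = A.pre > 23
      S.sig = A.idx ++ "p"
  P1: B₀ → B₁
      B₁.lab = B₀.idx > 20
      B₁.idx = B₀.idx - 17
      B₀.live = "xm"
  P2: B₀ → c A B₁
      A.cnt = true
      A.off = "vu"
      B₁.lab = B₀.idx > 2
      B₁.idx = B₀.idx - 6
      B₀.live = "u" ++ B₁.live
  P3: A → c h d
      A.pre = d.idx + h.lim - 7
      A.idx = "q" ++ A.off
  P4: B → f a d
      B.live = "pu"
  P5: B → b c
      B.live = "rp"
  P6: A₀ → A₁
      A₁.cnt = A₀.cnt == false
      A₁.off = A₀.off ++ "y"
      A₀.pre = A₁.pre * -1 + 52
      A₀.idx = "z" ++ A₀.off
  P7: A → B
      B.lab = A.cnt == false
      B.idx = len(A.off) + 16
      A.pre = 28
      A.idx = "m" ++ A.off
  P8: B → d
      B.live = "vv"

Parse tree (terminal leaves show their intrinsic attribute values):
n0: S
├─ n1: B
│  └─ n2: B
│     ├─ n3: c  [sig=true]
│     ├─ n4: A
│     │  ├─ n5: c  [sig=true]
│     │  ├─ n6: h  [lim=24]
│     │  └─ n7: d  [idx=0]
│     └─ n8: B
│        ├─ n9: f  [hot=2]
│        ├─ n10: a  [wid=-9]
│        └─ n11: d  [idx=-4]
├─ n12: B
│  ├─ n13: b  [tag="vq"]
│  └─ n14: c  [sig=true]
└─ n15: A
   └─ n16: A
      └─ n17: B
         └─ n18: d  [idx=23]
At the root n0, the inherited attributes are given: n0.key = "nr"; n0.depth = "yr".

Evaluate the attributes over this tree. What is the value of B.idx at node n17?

21

1. n0.key = "nr"  [given at root]
2. n0.depth = "yr"  [given at root]
3. n1.lab = false  [false]
4. n1.idx = 20  [20]
5. n2.lab = false  [B₀.idx > 20]
6. n2.idx = 3  [B₀.idx - 17]
7. n3.sig = true  [terminal]
8. n4.cnt = true  [true]
9. n4.off = "vu"  ["vu"]
10. n5.sig = true  [terminal]
11. n6.lim = 24  [terminal]
12. n7.idx = 0  [terminal]
13. n4.pre = 17  [d.idx + h.lim - 7]
14. n4.idx = "qvu"  ["q" ++ A.off]
15. n8.lab = true  [B₀.idx > 2]
16. n8.idx = -3  [B₀.idx - 6]
17. n9.hot = 2  [terminal]
18. n10.wid = -9  [terminal]
19. n11.idx = -4  [terminal]
20. n8.live = "pu"  ["pu"]
21. n2.live = "upu"  ["u" ++ B₁.live]
22. n1.live = "xm"  ["xm"]
23. n12.lab = true  [true]
24. n12.idx = 25  [len(S.key) + 23]
25. n13.tag = "vq"  [terminal]
26. n14.sig = true  [terminal]
27. n12.live = "rp"  ["rp"]
28. n15.cnt = false  [false]
29. n15.off = "xmnr"  [B₀.live ++ S.key]
30. n16.cnt = true  [A₀.cnt == false]
31. n16.off = "xmnry"  [A₀.off ++ "y"]
32. n17.lab = false  [A.cnt == false]
33. n17.idx = 21  [len(A.off) + 16]
34. n18.idx = 23  [terminal]
35. n17.live = "vv"  ["vv"]
36. n16.pre = 28  [28]
37. n16.idx = "mxmnry"  ["m" ++ A.off]
38. n15.pre = 24  [A₁.pre * -1 + 52]
39. n15.idx = "zxmnr"  ["z" ++ A₀.off]
40. n0.live = true  [A.pre > 23]
41. n0.sig = "zxmnrp"  [A.idx ++ "p"]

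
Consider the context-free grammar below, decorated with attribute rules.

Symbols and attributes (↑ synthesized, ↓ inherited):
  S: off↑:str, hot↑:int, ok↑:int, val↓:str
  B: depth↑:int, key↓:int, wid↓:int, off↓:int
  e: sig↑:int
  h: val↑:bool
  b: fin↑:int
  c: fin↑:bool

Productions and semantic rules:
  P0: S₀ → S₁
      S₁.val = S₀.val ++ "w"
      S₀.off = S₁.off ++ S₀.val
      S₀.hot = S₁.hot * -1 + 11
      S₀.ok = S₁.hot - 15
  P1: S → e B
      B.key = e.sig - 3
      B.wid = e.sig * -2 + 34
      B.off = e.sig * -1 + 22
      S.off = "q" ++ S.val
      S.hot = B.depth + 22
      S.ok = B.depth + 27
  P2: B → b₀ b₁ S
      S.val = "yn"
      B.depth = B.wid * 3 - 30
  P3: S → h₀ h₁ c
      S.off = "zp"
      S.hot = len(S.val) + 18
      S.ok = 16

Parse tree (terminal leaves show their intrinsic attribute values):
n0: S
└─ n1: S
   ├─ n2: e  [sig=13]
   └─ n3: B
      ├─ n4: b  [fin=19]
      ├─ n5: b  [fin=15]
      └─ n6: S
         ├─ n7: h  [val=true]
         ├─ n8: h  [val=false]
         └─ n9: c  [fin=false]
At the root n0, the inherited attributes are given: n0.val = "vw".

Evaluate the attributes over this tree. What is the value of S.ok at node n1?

1. n0.val = "vw"  [given at root]
2. n1.val = "vww"  [S₀.val ++ "w"]
3. n2.sig = 13  [terminal]
4. n3.key = 10  [e.sig - 3]
5. n3.wid = 8  [e.sig * -2 + 34]
6. n3.off = 9  [e.sig * -1 + 22]
7. n4.fin = 19  [terminal]
8. n5.fin = 15  [terminal]
9. n6.val = "yn"  ["yn"]
10. n7.val = true  [terminal]
11. n8.val = false  [terminal]
12. n9.fin = false  [terminal]
13. n6.off = "zp"  ["zp"]
14. n6.hot = 20  [len(S.val) + 18]
15. n6.ok = 16  [16]
16. n3.depth = -6  [B.wid * 3 - 30]
17. n1.off = "qvww"  ["q" ++ S.val]
18. n1.hot = 16  [B.depth + 22]
19. n1.ok = 21  [B.depth + 27]
20. n0.off = "qvwwvw"  [S₁.off ++ S₀.val]
21. n0.hot = -5  [S₁.hot * -1 + 11]
22. n0.ok = 1  [S₁.hot - 15]

21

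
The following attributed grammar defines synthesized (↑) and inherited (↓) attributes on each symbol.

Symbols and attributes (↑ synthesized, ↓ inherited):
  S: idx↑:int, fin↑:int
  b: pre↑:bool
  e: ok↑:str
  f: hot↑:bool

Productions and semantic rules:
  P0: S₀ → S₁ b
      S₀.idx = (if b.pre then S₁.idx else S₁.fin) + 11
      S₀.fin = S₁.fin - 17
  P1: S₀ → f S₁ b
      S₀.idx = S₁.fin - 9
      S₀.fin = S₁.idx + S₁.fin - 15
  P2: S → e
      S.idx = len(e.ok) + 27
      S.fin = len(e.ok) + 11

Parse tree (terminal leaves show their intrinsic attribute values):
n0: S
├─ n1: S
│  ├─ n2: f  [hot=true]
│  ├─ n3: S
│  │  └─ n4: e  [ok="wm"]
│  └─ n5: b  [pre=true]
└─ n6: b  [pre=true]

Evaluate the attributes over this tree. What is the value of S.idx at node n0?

1. n2.hot = true  [terminal]
2. n4.ok = "wm"  [terminal]
3. n3.idx = 29  [len(e.ok) + 27]
4. n3.fin = 13  [len(e.ok) + 11]
5. n5.pre = true  [terminal]
6. n1.idx = 4  [S₁.fin - 9]
7. n1.fin = 27  [S₁.idx + S₁.fin - 15]
8. n6.pre = true  [terminal]
9. n0.idx = 15  [(if b.pre then S₁.idx else S₁.fin) + 11]
10. n0.fin = 10  [S₁.fin - 17]

15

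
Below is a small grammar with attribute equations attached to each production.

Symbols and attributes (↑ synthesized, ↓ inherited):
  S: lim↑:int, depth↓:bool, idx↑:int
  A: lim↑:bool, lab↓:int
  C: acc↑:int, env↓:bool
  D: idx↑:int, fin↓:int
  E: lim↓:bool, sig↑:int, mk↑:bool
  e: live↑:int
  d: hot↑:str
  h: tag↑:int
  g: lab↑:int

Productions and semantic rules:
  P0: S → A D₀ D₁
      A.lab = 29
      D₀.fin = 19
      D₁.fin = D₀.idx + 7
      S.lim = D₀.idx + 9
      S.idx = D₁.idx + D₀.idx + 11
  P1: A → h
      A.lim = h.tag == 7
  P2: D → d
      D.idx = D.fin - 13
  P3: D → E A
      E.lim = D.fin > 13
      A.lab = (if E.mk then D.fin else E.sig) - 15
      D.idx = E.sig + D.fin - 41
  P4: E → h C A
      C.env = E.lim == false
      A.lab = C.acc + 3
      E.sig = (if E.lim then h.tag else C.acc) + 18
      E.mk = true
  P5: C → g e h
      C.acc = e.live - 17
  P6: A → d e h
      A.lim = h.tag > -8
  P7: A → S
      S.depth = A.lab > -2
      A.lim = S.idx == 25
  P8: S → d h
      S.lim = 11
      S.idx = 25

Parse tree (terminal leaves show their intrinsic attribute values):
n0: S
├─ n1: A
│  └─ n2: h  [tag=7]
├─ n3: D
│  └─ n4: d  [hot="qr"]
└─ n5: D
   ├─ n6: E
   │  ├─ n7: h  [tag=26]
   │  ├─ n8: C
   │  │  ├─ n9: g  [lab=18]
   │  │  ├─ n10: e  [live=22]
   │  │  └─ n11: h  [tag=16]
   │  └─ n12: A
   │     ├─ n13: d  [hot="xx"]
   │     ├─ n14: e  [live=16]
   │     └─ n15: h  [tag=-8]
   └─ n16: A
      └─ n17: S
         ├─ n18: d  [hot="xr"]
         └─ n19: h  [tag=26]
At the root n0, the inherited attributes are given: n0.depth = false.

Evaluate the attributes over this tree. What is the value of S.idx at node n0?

12

1. n0.depth = false  [given at root]
2. n1.lab = 29  [29]
3. n2.tag = 7  [terminal]
4. n1.lim = true  [h.tag == 7]
5. n3.fin = 19  [19]
6. n4.hot = "qr"  [terminal]
7. n3.idx = 6  [D.fin - 13]
8. n5.fin = 13  [D₀.idx + 7]
9. n6.lim = false  [D.fin > 13]
10. n7.tag = 26  [terminal]
11. n8.env = true  [E.lim == false]
12. n9.lab = 18  [terminal]
13. n10.live = 22  [terminal]
14. n11.tag = 16  [terminal]
15. n8.acc = 5  [e.live - 17]
16. n12.lab = 8  [C.acc + 3]
17. n13.hot = "xx"  [terminal]
18. n14.live = 16  [terminal]
19. n15.tag = -8  [terminal]
20. n12.lim = false  [h.tag > -8]
21. n6.sig = 23  [(if E.lim then h.tag else C.acc) + 18]
22. n6.mk = true  [true]
23. n16.lab = -2  [(if E.mk then D.fin else E.sig) - 15]
24. n17.depth = false  [A.lab > -2]
25. n18.hot = "xr"  [terminal]
26. n19.tag = 26  [terminal]
27. n17.lim = 11  [11]
28. n17.idx = 25  [25]
29. n16.lim = true  [S.idx == 25]
30. n5.idx = -5  [E.sig + D.fin - 41]
31. n0.lim = 15  [D₀.idx + 9]
32. n0.idx = 12  [D₁.idx + D₀.idx + 11]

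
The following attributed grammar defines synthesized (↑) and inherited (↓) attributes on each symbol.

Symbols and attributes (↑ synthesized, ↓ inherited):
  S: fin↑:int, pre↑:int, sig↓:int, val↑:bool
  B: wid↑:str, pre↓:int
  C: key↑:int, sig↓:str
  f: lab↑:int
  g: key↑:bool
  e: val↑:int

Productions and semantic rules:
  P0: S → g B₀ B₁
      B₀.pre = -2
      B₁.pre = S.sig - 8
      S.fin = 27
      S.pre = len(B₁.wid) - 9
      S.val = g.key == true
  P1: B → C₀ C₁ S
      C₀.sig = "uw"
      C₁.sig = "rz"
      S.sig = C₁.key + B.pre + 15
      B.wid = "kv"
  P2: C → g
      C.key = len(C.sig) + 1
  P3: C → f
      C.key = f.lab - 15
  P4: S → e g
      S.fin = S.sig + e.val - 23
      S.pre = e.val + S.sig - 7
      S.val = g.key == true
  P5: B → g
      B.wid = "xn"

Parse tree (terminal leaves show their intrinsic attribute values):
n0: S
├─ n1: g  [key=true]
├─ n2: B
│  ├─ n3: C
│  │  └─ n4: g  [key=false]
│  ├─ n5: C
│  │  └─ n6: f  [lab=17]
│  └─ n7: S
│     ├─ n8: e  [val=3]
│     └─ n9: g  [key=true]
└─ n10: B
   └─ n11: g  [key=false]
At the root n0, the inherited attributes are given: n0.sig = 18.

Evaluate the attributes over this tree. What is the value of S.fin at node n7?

1. n0.sig = 18  [given at root]
2. n1.key = true  [terminal]
3. n2.pre = -2  [-2]
4. n3.sig = "uw"  ["uw"]
5. n4.key = false  [terminal]
6. n3.key = 3  [len(C.sig) + 1]
7. n5.sig = "rz"  ["rz"]
8. n6.lab = 17  [terminal]
9. n5.key = 2  [f.lab - 15]
10. n7.sig = 15  [C₁.key + B.pre + 15]
11. n8.val = 3  [terminal]
12. n9.key = true  [terminal]
13. n7.fin = -5  [S.sig + e.val - 23]
14. n7.pre = 11  [e.val + S.sig - 7]
15. n7.val = true  [g.key == true]
16. n2.wid = "kv"  ["kv"]
17. n10.pre = 10  [S.sig - 8]
18. n11.key = false  [terminal]
19. n10.wid = "xn"  ["xn"]
20. n0.fin = 27  [27]
21. n0.pre = -7  [len(B₁.wid) - 9]
22. n0.val = true  [g.key == true]

-5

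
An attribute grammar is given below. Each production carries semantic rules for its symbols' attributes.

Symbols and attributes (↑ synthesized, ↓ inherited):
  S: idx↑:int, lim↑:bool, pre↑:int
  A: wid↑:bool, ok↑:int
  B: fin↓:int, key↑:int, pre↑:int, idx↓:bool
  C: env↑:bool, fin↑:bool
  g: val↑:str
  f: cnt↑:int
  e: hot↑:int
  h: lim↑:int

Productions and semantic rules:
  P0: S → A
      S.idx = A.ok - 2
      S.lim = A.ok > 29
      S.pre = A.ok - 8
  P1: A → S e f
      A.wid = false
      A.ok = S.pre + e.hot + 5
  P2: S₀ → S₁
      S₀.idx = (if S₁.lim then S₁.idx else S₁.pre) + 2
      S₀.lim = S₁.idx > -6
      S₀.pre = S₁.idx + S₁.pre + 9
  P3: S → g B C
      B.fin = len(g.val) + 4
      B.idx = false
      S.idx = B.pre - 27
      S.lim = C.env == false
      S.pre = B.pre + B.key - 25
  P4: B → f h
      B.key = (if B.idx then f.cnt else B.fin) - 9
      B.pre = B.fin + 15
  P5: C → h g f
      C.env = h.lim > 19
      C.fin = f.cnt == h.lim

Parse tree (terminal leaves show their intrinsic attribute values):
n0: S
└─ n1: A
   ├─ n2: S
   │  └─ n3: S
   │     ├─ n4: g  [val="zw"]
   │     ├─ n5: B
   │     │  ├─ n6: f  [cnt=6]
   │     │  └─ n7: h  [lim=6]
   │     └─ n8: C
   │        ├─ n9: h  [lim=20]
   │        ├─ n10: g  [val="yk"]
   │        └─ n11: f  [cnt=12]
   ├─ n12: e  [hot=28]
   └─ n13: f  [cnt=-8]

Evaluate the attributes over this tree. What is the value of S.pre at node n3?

1. n4.val = "zw"  [terminal]
2. n5.fin = 6  [len(g.val) + 4]
3. n5.idx = false  [false]
4. n6.cnt = 6  [terminal]
5. n7.lim = 6  [terminal]
6. n5.key = -3  [(if B.idx then f.cnt else B.fin) - 9]
7. n5.pre = 21  [B.fin + 15]
8. n9.lim = 20  [terminal]
9. n10.val = "yk"  [terminal]
10. n11.cnt = 12  [terminal]
11. n8.env = true  [h.lim > 19]
12. n8.fin = false  [f.cnt == h.lim]
13. n3.idx = -6  [B.pre - 27]
14. n3.lim = false  [C.env == false]
15. n3.pre = -7  [B.pre + B.key - 25]
16. n2.idx = -5  [(if S₁.lim then S₁.idx else S₁.pre) + 2]
17. n2.lim = false  [S₁.idx > -6]
18. n2.pre = -4  [S₁.idx + S₁.pre + 9]
19. n12.hot = 28  [terminal]
20. n13.cnt = -8  [terminal]
21. n1.wid = false  [false]
22. n1.ok = 29  [S.pre + e.hot + 5]
23. n0.idx = 27  [A.ok - 2]
24. n0.lim = false  [A.ok > 29]
25. n0.pre = 21  [A.ok - 8]

-7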